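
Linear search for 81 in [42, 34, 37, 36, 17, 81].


i=0: 42!=81
i=1: 34!=81
i=2: 37!=81
i=3: 36!=81
i=4: 17!=81
i=5: 81==81 found!

Found at 5, 6 comps


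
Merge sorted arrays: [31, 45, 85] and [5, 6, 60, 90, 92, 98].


Take 5 from B
Take 6 from B
Take 31 from A
Take 45 from A
Take 60 from B
Take 85 from A

Merged: [5, 6, 31, 45, 60, 85, 90, 92, 98]


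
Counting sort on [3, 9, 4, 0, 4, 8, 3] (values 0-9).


Input: [3, 9, 4, 0, 4, 8, 3]
Counts: [1, 0, 0, 2, 2, 0, 0, 0, 1, 1]

Sorted: [0, 3, 3, 4, 4, 8, 9]


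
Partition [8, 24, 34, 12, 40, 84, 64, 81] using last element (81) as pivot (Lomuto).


Pivot: 81
  8 <= 81: advance i (no swap)
  24 <= 81: advance i (no swap)
  34 <= 81: advance i (no swap)
  12 <= 81: advance i (no swap)
  40 <= 81: advance i (no swap)
  64 <= 81: swap -> [8, 24, 34, 12, 40, 64, 84, 81]
Place pivot at 6: [8, 24, 34, 12, 40, 64, 81, 84]

Partitioned: [8, 24, 34, 12, 40, 64, 81, 84]


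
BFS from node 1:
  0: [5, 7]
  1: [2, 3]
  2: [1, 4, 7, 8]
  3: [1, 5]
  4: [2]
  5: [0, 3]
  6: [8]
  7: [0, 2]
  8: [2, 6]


Visit 1, enqueue [2, 3]
Visit 2, enqueue [4, 7, 8]
Visit 3, enqueue [5]
Visit 4, enqueue []
Visit 7, enqueue [0]
Visit 8, enqueue [6]
Visit 5, enqueue []
Visit 0, enqueue []
Visit 6, enqueue []

BFS order: [1, 2, 3, 4, 7, 8, 5, 0, 6]


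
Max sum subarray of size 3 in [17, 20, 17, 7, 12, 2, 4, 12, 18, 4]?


[0:3]: 54
[1:4]: 44
[2:5]: 36
[3:6]: 21
[4:7]: 18
[5:8]: 18
[6:9]: 34
[7:10]: 34

Max: 54 at [0:3]


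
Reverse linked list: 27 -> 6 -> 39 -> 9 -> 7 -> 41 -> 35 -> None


Step 1: curr=27, set curr.next=prev(None) | reversed so far: 27
Step 2: curr=6, set curr.next=prev(27) | reversed so far: 6 -> 27
Step 3: curr=39, set curr.next=prev(6) | reversed so far: 39 -> 6 -> 27
Step 4: curr=9, set curr.next=prev(39) | reversed so far: 9 -> 39 -> 6 -> 27
Step 5: curr=7, set curr.next=prev(9) | reversed so far: 7 -> 9 -> 39 -> 6 -> 27
Step 6: curr=41, set curr.next=prev(7) | reversed so far: 41 -> 7 -> 9 -> 39 -> 6 -> 27
Step 7: curr=35, set curr.next=prev(41) | reversed so far: 35 -> 41 -> 7 -> 9 -> 39 -> 6 -> 27

35 -> 41 -> 7 -> 9 -> 39 -> 6 -> 27 -> None


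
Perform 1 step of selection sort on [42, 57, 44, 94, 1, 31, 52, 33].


Initial: [42, 57, 44, 94, 1, 31, 52, 33]
Step 1: min=1 at 4
  Swap: [1, 57, 44, 94, 42, 31, 52, 33]

After 1 step: [1, 57, 44, 94, 42, 31, 52, 33]


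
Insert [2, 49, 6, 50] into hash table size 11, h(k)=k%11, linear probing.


Insert 2: h=2 -> slot 2
Insert 49: h=5 -> slot 5
Insert 6: h=6 -> slot 6
Insert 50: h=6, 1 probes -> slot 7

Table: [None, None, 2, None, None, 49, 6, 50, None, None, None]


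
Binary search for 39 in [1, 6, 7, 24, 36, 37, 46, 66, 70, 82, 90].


Step 1: lo=0, hi=10, mid=5, val=37
Step 2: lo=6, hi=10, mid=8, val=70
Step 3: lo=6, hi=7, mid=6, val=46

Not found


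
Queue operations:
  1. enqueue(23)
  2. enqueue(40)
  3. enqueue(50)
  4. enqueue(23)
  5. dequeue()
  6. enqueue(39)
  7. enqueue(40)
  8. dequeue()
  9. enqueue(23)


enqueue(23) -> [23]
enqueue(40) -> [23, 40]
enqueue(50) -> [23, 40, 50]
enqueue(23) -> [23, 40, 50, 23]
dequeue()->23, [40, 50, 23]
enqueue(39) -> [40, 50, 23, 39]
enqueue(40) -> [40, 50, 23, 39, 40]
dequeue()->40, [50, 23, 39, 40]
enqueue(23) -> [50, 23, 39, 40, 23]

Final queue: [50, 23, 39, 40, 23]


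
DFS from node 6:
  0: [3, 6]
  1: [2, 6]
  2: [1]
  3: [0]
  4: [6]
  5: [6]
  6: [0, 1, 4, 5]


Visit 6, push [5, 4, 1, 0]
Visit 0, push [3]
Visit 3, push []
Visit 1, push [2]
Visit 2, push []
Visit 4, push []
Visit 5, push []

DFS order: [6, 0, 3, 1, 2, 4, 5]


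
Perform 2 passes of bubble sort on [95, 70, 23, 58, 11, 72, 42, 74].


Initial: [95, 70, 23, 58, 11, 72, 42, 74]
Pass 1: [70, 23, 58, 11, 72, 42, 74, 95] (7 swaps)
Pass 2: [23, 58, 11, 70, 42, 72, 74, 95] (4 swaps)

After 2 passes: [23, 58, 11, 70, 42, 72, 74, 95]


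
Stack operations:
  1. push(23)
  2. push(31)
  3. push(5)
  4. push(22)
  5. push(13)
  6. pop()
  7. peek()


push(23) -> [23]
push(31) -> [23, 31]
push(5) -> [23, 31, 5]
push(22) -> [23, 31, 5, 22]
push(13) -> [23, 31, 5, 22, 13]
pop()->13, [23, 31, 5, 22]
peek()->22

Final stack: [23, 31, 5, 22]


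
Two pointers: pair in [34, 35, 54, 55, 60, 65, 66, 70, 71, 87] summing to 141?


lo=0(34)+hi=9(87)=121
lo=1(35)+hi=9(87)=122
lo=2(54)+hi=9(87)=141

Yes: 54+87=141


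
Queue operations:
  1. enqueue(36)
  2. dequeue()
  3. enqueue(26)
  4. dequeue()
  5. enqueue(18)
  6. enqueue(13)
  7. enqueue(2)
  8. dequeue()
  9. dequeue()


enqueue(36) -> [36]
dequeue()->36, []
enqueue(26) -> [26]
dequeue()->26, []
enqueue(18) -> [18]
enqueue(13) -> [18, 13]
enqueue(2) -> [18, 13, 2]
dequeue()->18, [13, 2]
dequeue()->13, [2]

Final queue: [2]


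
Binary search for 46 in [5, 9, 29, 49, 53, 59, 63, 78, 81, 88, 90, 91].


Step 1: lo=0, hi=11, mid=5, val=59
Step 2: lo=0, hi=4, mid=2, val=29
Step 3: lo=3, hi=4, mid=3, val=49

Not found


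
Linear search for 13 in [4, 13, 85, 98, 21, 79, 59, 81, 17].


i=0: 4!=13
i=1: 13==13 found!

Found at 1, 2 comps


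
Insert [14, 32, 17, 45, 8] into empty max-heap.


Insert 14: [14]
Insert 32: [32, 14]
Insert 17: [32, 14, 17]
Insert 45: [45, 32, 17, 14]
Insert 8: [45, 32, 17, 14, 8]

Final heap: [45, 32, 17, 14, 8]


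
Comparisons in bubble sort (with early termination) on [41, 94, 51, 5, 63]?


Algorithm: bubble sort (with early termination)
Input: [41, 94, 51, 5, 63]
Sorted: [5, 41, 51, 63, 94]

10


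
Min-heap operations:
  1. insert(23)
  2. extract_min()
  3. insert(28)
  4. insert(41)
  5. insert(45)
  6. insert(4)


insert(23) -> [23]
extract_min()->23, []
insert(28) -> [28]
insert(41) -> [28, 41]
insert(45) -> [28, 41, 45]
insert(4) -> [4, 28, 45, 41]

Final heap: [4, 28, 45, 41]


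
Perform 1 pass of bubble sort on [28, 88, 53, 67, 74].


Initial: [28, 88, 53, 67, 74]
Pass 1: [28, 53, 67, 74, 88] (3 swaps)

After 1 pass: [28, 53, 67, 74, 88]


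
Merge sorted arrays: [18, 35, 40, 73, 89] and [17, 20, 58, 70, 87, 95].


Take 17 from B
Take 18 from A
Take 20 from B
Take 35 from A
Take 40 from A
Take 58 from B
Take 70 from B
Take 73 from A
Take 87 from B
Take 89 from A

Merged: [17, 18, 20, 35, 40, 58, 70, 73, 87, 89, 95]


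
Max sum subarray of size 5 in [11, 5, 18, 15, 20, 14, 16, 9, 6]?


[0:5]: 69
[1:6]: 72
[2:7]: 83
[3:8]: 74
[4:9]: 65

Max: 83 at [2:7]


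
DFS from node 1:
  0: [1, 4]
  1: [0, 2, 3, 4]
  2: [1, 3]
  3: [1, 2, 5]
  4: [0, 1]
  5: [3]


Visit 1, push [4, 3, 2, 0]
Visit 0, push [4]
Visit 4, push []
Visit 2, push [3]
Visit 3, push [5]
Visit 5, push []

DFS order: [1, 0, 4, 2, 3, 5]


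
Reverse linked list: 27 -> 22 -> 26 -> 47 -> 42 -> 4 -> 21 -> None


Step 1: curr=27, set curr.next=prev(None) | reversed so far: 27
Step 2: curr=22, set curr.next=prev(27) | reversed so far: 22 -> 27
Step 3: curr=26, set curr.next=prev(22) | reversed so far: 26 -> 22 -> 27
Step 4: curr=47, set curr.next=prev(26) | reversed so far: 47 -> 26 -> 22 -> 27
Step 5: curr=42, set curr.next=prev(47) | reversed so far: 42 -> 47 -> 26 -> 22 -> 27
Step 6: curr=4, set curr.next=prev(42) | reversed so far: 4 -> 42 -> 47 -> 26 -> 22 -> 27
Step 7: curr=21, set curr.next=prev(4) | reversed so far: 21 -> 4 -> 42 -> 47 -> 26 -> 22 -> 27

21 -> 4 -> 42 -> 47 -> 26 -> 22 -> 27 -> None


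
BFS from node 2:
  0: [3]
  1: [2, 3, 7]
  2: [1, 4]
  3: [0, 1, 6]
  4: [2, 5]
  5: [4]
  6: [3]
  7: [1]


Visit 2, enqueue [1, 4]
Visit 1, enqueue [3, 7]
Visit 4, enqueue [5]
Visit 3, enqueue [0, 6]
Visit 7, enqueue []
Visit 5, enqueue []
Visit 0, enqueue []
Visit 6, enqueue []

BFS order: [2, 1, 4, 3, 7, 5, 0, 6]


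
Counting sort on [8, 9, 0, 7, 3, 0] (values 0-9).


Input: [8, 9, 0, 7, 3, 0]
Counts: [2, 0, 0, 1, 0, 0, 0, 1, 1, 1]

Sorted: [0, 0, 3, 7, 8, 9]


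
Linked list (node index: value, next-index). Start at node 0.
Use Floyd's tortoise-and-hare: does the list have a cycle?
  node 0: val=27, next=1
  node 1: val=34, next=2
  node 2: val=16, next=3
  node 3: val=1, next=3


Floyd's tortoise (slow, +1) and hare (fast, +2):
  init: slow=0, fast=0
  step 1: slow=1, fast=2
  step 2: slow=2, fast=3
  step 3: slow=3, fast=3
  slow == fast at node 3: cycle detected

Cycle: yes


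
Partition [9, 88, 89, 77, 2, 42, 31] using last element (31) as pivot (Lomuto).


Pivot: 31
  9 <= 31: advance i (no swap)
  2 <= 31: swap -> [9, 2, 89, 77, 88, 42, 31]
Place pivot at 2: [9, 2, 31, 77, 88, 42, 89]

Partitioned: [9, 2, 31, 77, 88, 42, 89]


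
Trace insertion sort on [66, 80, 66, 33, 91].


Initial: [66, 80, 66, 33, 91]
Insert 80: [66, 80, 66, 33, 91]
Insert 66: [66, 66, 80, 33, 91]
Insert 33: [33, 66, 66, 80, 91]
Insert 91: [33, 66, 66, 80, 91]

Sorted: [33, 66, 66, 80, 91]


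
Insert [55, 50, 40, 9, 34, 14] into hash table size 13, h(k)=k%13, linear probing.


Insert 55: h=3 -> slot 3
Insert 50: h=11 -> slot 11
Insert 40: h=1 -> slot 1
Insert 9: h=9 -> slot 9
Insert 34: h=8 -> slot 8
Insert 14: h=1, 1 probes -> slot 2

Table: [None, 40, 14, 55, None, None, None, None, 34, 9, None, 50, None]


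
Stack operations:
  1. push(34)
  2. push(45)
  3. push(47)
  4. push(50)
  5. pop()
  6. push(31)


push(34) -> [34]
push(45) -> [34, 45]
push(47) -> [34, 45, 47]
push(50) -> [34, 45, 47, 50]
pop()->50, [34, 45, 47]
push(31) -> [34, 45, 47, 31]

Final stack: [34, 45, 47, 31]


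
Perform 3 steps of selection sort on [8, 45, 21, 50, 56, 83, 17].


Initial: [8, 45, 21, 50, 56, 83, 17]
Step 1: min=8 at 0
  Swap: [8, 45, 21, 50, 56, 83, 17]
Step 2: min=17 at 6
  Swap: [8, 17, 21, 50, 56, 83, 45]
Step 3: min=21 at 2
  Swap: [8, 17, 21, 50, 56, 83, 45]

After 3 steps: [8, 17, 21, 50, 56, 83, 45]


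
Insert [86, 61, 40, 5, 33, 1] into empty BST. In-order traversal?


Insert 86: root
Insert 61: L from 86
Insert 40: L from 86 -> L from 61
Insert 5: L from 86 -> L from 61 -> L from 40
Insert 33: L from 86 -> L from 61 -> L from 40 -> R from 5
Insert 1: L from 86 -> L from 61 -> L from 40 -> L from 5

In-order: [1, 5, 33, 40, 61, 86]


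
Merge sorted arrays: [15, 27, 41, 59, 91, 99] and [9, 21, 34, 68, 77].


Take 9 from B
Take 15 from A
Take 21 from B
Take 27 from A
Take 34 from B
Take 41 from A
Take 59 from A
Take 68 from B
Take 77 from B

Merged: [9, 15, 21, 27, 34, 41, 59, 68, 77, 91, 99]


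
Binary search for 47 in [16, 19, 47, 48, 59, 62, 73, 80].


Step 1: lo=0, hi=7, mid=3, val=48
Step 2: lo=0, hi=2, mid=1, val=19
Step 3: lo=2, hi=2, mid=2, val=47

Found at index 2


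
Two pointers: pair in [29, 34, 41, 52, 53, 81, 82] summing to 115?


lo=0(29)+hi=6(82)=111
lo=1(34)+hi=6(82)=116
lo=1(34)+hi=5(81)=115

Yes: 34+81=115


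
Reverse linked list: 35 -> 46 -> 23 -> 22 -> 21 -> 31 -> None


Step 1: curr=35, set curr.next=prev(None) | reversed so far: 35
Step 2: curr=46, set curr.next=prev(35) | reversed so far: 46 -> 35
Step 3: curr=23, set curr.next=prev(46) | reversed so far: 23 -> 46 -> 35
Step 4: curr=22, set curr.next=prev(23) | reversed so far: 22 -> 23 -> 46 -> 35
Step 5: curr=21, set curr.next=prev(22) | reversed so far: 21 -> 22 -> 23 -> 46 -> 35
Step 6: curr=31, set curr.next=prev(21) | reversed so far: 31 -> 21 -> 22 -> 23 -> 46 -> 35

31 -> 21 -> 22 -> 23 -> 46 -> 35 -> None


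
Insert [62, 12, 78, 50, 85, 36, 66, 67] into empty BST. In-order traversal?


Insert 62: root
Insert 12: L from 62
Insert 78: R from 62
Insert 50: L from 62 -> R from 12
Insert 85: R from 62 -> R from 78
Insert 36: L from 62 -> R from 12 -> L from 50
Insert 66: R from 62 -> L from 78
Insert 67: R from 62 -> L from 78 -> R from 66

In-order: [12, 36, 50, 62, 66, 67, 78, 85]


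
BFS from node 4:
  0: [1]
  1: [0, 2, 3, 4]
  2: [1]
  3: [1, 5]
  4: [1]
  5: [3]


Visit 4, enqueue [1]
Visit 1, enqueue [0, 2, 3]
Visit 0, enqueue []
Visit 2, enqueue []
Visit 3, enqueue [5]
Visit 5, enqueue []

BFS order: [4, 1, 0, 2, 3, 5]


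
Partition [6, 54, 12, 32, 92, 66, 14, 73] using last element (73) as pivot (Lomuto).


Pivot: 73
  6 <= 73: advance i (no swap)
  54 <= 73: advance i (no swap)
  12 <= 73: advance i (no swap)
  32 <= 73: advance i (no swap)
  66 <= 73: swap -> [6, 54, 12, 32, 66, 92, 14, 73]
  14 <= 73: swap -> [6, 54, 12, 32, 66, 14, 92, 73]
Place pivot at 6: [6, 54, 12, 32, 66, 14, 73, 92]

Partitioned: [6, 54, 12, 32, 66, 14, 73, 92]


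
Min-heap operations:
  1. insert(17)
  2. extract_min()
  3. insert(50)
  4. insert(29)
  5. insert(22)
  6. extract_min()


insert(17) -> [17]
extract_min()->17, []
insert(50) -> [50]
insert(29) -> [29, 50]
insert(22) -> [22, 50, 29]
extract_min()->22, [29, 50]

Final heap: [29, 50]


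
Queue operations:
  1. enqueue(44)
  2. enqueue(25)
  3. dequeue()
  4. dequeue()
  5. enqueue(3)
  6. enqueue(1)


enqueue(44) -> [44]
enqueue(25) -> [44, 25]
dequeue()->44, [25]
dequeue()->25, []
enqueue(3) -> [3]
enqueue(1) -> [3, 1]

Final queue: [3, 1]


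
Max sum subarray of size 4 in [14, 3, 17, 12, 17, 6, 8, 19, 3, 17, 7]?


[0:4]: 46
[1:5]: 49
[2:6]: 52
[3:7]: 43
[4:8]: 50
[5:9]: 36
[6:10]: 47
[7:11]: 46

Max: 52 at [2:6]


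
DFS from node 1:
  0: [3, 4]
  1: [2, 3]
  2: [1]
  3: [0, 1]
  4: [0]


Visit 1, push [3, 2]
Visit 2, push []
Visit 3, push [0]
Visit 0, push [4]
Visit 4, push []

DFS order: [1, 2, 3, 0, 4]


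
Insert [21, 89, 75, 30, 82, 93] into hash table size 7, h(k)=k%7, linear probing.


Insert 21: h=0 -> slot 0
Insert 89: h=5 -> slot 5
Insert 75: h=5, 1 probes -> slot 6
Insert 30: h=2 -> slot 2
Insert 82: h=5, 3 probes -> slot 1
Insert 93: h=2, 1 probes -> slot 3

Table: [21, 82, 30, 93, None, 89, 75]


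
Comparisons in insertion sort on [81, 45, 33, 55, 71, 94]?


Algorithm: insertion sort
Input: [81, 45, 33, 55, 71, 94]
Sorted: [33, 45, 55, 71, 81, 94]

8


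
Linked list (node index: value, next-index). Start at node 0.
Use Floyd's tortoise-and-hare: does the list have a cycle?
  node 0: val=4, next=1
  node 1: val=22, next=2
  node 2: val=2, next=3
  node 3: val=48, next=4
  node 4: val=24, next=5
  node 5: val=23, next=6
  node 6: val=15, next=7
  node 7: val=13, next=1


Floyd's tortoise (slow, +1) and hare (fast, +2):
  init: slow=0, fast=0
  step 1: slow=1, fast=2
  step 2: slow=2, fast=4
  step 3: slow=3, fast=6
  step 4: slow=4, fast=1
  step 5: slow=5, fast=3
  step 6: slow=6, fast=5
  step 7: slow=7, fast=7
  slow == fast at node 7: cycle detected

Cycle: yes


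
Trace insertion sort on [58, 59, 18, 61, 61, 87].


Initial: [58, 59, 18, 61, 61, 87]
Insert 59: [58, 59, 18, 61, 61, 87]
Insert 18: [18, 58, 59, 61, 61, 87]
Insert 61: [18, 58, 59, 61, 61, 87]
Insert 61: [18, 58, 59, 61, 61, 87]
Insert 87: [18, 58, 59, 61, 61, 87]

Sorted: [18, 58, 59, 61, 61, 87]


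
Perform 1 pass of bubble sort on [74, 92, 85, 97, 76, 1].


Initial: [74, 92, 85, 97, 76, 1]
Pass 1: [74, 85, 92, 76, 1, 97] (3 swaps)

After 1 pass: [74, 85, 92, 76, 1, 97]


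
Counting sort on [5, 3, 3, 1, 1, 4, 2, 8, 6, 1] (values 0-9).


Input: [5, 3, 3, 1, 1, 4, 2, 8, 6, 1]
Counts: [0, 3, 1, 2, 1, 1, 1, 0, 1, 0]

Sorted: [1, 1, 1, 2, 3, 3, 4, 5, 6, 8]


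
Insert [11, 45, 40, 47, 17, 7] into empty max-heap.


Insert 11: [11]
Insert 45: [45, 11]
Insert 40: [45, 11, 40]
Insert 47: [47, 45, 40, 11]
Insert 17: [47, 45, 40, 11, 17]
Insert 7: [47, 45, 40, 11, 17, 7]

Final heap: [47, 45, 40, 11, 17, 7]


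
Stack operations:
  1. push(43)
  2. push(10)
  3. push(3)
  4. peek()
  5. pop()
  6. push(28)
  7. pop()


push(43) -> [43]
push(10) -> [43, 10]
push(3) -> [43, 10, 3]
peek()->3
pop()->3, [43, 10]
push(28) -> [43, 10, 28]
pop()->28, [43, 10]

Final stack: [43, 10]


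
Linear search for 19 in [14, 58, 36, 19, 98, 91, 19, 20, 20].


i=0: 14!=19
i=1: 58!=19
i=2: 36!=19
i=3: 19==19 found!

Found at 3, 4 comps


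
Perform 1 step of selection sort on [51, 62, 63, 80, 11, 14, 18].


Initial: [51, 62, 63, 80, 11, 14, 18]
Step 1: min=11 at 4
  Swap: [11, 62, 63, 80, 51, 14, 18]

After 1 step: [11, 62, 63, 80, 51, 14, 18]


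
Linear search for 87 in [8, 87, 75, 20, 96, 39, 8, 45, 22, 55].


i=0: 8!=87
i=1: 87==87 found!

Found at 1, 2 comps


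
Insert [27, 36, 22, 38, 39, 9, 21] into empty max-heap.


Insert 27: [27]
Insert 36: [36, 27]
Insert 22: [36, 27, 22]
Insert 38: [38, 36, 22, 27]
Insert 39: [39, 38, 22, 27, 36]
Insert 9: [39, 38, 22, 27, 36, 9]
Insert 21: [39, 38, 22, 27, 36, 9, 21]

Final heap: [39, 38, 22, 27, 36, 9, 21]


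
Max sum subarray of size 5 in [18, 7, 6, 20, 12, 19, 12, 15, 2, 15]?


[0:5]: 63
[1:6]: 64
[2:7]: 69
[3:8]: 78
[4:9]: 60
[5:10]: 63

Max: 78 at [3:8]


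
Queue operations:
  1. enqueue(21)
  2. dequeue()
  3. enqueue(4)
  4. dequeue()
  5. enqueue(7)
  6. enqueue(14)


enqueue(21) -> [21]
dequeue()->21, []
enqueue(4) -> [4]
dequeue()->4, []
enqueue(7) -> [7]
enqueue(14) -> [7, 14]

Final queue: [7, 14]


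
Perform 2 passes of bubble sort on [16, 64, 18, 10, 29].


Initial: [16, 64, 18, 10, 29]
Pass 1: [16, 18, 10, 29, 64] (3 swaps)
Pass 2: [16, 10, 18, 29, 64] (1 swaps)

After 2 passes: [16, 10, 18, 29, 64]


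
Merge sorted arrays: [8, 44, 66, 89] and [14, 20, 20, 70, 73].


Take 8 from A
Take 14 from B
Take 20 from B
Take 20 from B
Take 44 from A
Take 66 from A
Take 70 from B
Take 73 from B

Merged: [8, 14, 20, 20, 44, 66, 70, 73, 89]


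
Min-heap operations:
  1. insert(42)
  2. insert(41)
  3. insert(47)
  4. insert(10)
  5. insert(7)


insert(42) -> [42]
insert(41) -> [41, 42]
insert(47) -> [41, 42, 47]
insert(10) -> [10, 41, 47, 42]
insert(7) -> [7, 10, 47, 42, 41]

Final heap: [7, 10, 47, 42, 41]


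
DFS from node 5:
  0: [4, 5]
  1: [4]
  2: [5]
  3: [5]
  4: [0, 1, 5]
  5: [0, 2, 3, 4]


Visit 5, push [4, 3, 2, 0]
Visit 0, push [4]
Visit 4, push [1]
Visit 1, push []
Visit 2, push []
Visit 3, push []

DFS order: [5, 0, 4, 1, 2, 3]


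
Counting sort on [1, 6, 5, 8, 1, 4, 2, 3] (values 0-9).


Input: [1, 6, 5, 8, 1, 4, 2, 3]
Counts: [0, 2, 1, 1, 1, 1, 1, 0, 1, 0]

Sorted: [1, 1, 2, 3, 4, 5, 6, 8]


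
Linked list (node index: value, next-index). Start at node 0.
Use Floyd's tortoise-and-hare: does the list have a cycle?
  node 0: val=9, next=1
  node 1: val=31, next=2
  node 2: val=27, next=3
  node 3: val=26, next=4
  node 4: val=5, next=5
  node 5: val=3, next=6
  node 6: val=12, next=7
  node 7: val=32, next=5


Floyd's tortoise (slow, +1) and hare (fast, +2):
  init: slow=0, fast=0
  step 1: slow=1, fast=2
  step 2: slow=2, fast=4
  step 3: slow=3, fast=6
  step 4: slow=4, fast=5
  step 5: slow=5, fast=7
  step 6: slow=6, fast=6
  slow == fast at node 6: cycle detected

Cycle: yes


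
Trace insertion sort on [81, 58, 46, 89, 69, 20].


Initial: [81, 58, 46, 89, 69, 20]
Insert 58: [58, 81, 46, 89, 69, 20]
Insert 46: [46, 58, 81, 89, 69, 20]
Insert 89: [46, 58, 81, 89, 69, 20]
Insert 69: [46, 58, 69, 81, 89, 20]
Insert 20: [20, 46, 58, 69, 81, 89]

Sorted: [20, 46, 58, 69, 81, 89]


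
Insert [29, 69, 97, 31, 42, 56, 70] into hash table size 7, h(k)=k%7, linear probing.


Insert 29: h=1 -> slot 1
Insert 69: h=6 -> slot 6
Insert 97: h=6, 1 probes -> slot 0
Insert 31: h=3 -> slot 3
Insert 42: h=0, 2 probes -> slot 2
Insert 56: h=0, 4 probes -> slot 4
Insert 70: h=0, 5 probes -> slot 5

Table: [97, 29, 42, 31, 56, 70, 69]


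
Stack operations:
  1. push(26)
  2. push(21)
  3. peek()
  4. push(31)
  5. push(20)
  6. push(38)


push(26) -> [26]
push(21) -> [26, 21]
peek()->21
push(31) -> [26, 21, 31]
push(20) -> [26, 21, 31, 20]
push(38) -> [26, 21, 31, 20, 38]

Final stack: [26, 21, 31, 20, 38]


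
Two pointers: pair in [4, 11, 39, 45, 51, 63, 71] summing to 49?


lo=0(4)+hi=6(71)=75
lo=0(4)+hi=5(63)=67
lo=0(4)+hi=4(51)=55
lo=0(4)+hi=3(45)=49

Yes: 4+45=49


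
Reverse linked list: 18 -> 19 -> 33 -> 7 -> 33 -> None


Step 1: curr=18, set curr.next=prev(None) | reversed so far: 18
Step 2: curr=19, set curr.next=prev(18) | reversed so far: 19 -> 18
Step 3: curr=33, set curr.next=prev(19) | reversed so far: 33 -> 19 -> 18
Step 4: curr=7, set curr.next=prev(33) | reversed so far: 7 -> 33 -> 19 -> 18
Step 5: curr=33, set curr.next=prev(7) | reversed so far: 33 -> 7 -> 33 -> 19 -> 18

33 -> 7 -> 33 -> 19 -> 18 -> None


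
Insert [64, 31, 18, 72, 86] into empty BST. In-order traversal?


Insert 64: root
Insert 31: L from 64
Insert 18: L from 64 -> L from 31
Insert 72: R from 64
Insert 86: R from 64 -> R from 72

In-order: [18, 31, 64, 72, 86]


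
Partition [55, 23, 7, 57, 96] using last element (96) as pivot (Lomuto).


Pivot: 96
  55 <= 96: advance i (no swap)
  23 <= 96: advance i (no swap)
  7 <= 96: advance i (no swap)
  57 <= 96: advance i (no swap)
Place pivot at 4: [55, 23, 7, 57, 96]

Partitioned: [55, 23, 7, 57, 96]


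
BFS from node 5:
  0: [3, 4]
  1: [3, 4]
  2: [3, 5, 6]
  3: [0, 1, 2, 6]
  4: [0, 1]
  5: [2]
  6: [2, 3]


Visit 5, enqueue [2]
Visit 2, enqueue [3, 6]
Visit 3, enqueue [0, 1]
Visit 6, enqueue []
Visit 0, enqueue [4]
Visit 1, enqueue []
Visit 4, enqueue []

BFS order: [5, 2, 3, 6, 0, 1, 4]


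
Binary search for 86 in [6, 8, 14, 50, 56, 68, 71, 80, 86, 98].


Step 1: lo=0, hi=9, mid=4, val=56
Step 2: lo=5, hi=9, mid=7, val=80
Step 3: lo=8, hi=9, mid=8, val=86

Found at index 8


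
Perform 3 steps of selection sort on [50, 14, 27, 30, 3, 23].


Initial: [50, 14, 27, 30, 3, 23]
Step 1: min=3 at 4
  Swap: [3, 14, 27, 30, 50, 23]
Step 2: min=14 at 1
  Swap: [3, 14, 27, 30, 50, 23]
Step 3: min=23 at 5
  Swap: [3, 14, 23, 30, 50, 27]

After 3 steps: [3, 14, 23, 30, 50, 27]


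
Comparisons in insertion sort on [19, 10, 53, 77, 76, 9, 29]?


Algorithm: insertion sort
Input: [19, 10, 53, 77, 76, 9, 29]
Sorted: [9, 10, 19, 29, 53, 76, 77]

14


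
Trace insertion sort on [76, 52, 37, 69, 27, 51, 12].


Initial: [76, 52, 37, 69, 27, 51, 12]
Insert 52: [52, 76, 37, 69, 27, 51, 12]
Insert 37: [37, 52, 76, 69, 27, 51, 12]
Insert 69: [37, 52, 69, 76, 27, 51, 12]
Insert 27: [27, 37, 52, 69, 76, 51, 12]
Insert 51: [27, 37, 51, 52, 69, 76, 12]
Insert 12: [12, 27, 37, 51, 52, 69, 76]

Sorted: [12, 27, 37, 51, 52, 69, 76]


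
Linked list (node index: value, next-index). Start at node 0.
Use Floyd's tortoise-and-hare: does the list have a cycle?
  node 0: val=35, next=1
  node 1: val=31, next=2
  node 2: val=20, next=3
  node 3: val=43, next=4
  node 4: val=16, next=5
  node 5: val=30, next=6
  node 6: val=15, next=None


Floyd's tortoise (slow, +1) and hare (fast, +2):
  init: slow=0, fast=0
  step 1: slow=1, fast=2
  step 2: slow=2, fast=4
  step 3: slow=3, fast=6
  step 4: fast -> None, no cycle

Cycle: no


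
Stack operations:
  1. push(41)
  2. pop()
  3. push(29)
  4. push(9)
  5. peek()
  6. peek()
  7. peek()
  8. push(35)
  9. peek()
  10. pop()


push(41) -> [41]
pop()->41, []
push(29) -> [29]
push(9) -> [29, 9]
peek()->9
peek()->9
peek()->9
push(35) -> [29, 9, 35]
peek()->35
pop()->35, [29, 9]

Final stack: [29, 9]


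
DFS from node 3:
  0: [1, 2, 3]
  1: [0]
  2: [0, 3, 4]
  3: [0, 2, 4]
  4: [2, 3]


Visit 3, push [4, 2, 0]
Visit 0, push [2, 1]
Visit 1, push []
Visit 2, push [4]
Visit 4, push []

DFS order: [3, 0, 1, 2, 4]


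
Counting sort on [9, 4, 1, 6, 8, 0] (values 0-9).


Input: [9, 4, 1, 6, 8, 0]
Counts: [1, 1, 0, 0, 1, 0, 1, 0, 1, 1]

Sorted: [0, 1, 4, 6, 8, 9]


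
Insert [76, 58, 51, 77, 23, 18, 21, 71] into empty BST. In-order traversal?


Insert 76: root
Insert 58: L from 76
Insert 51: L from 76 -> L from 58
Insert 77: R from 76
Insert 23: L from 76 -> L from 58 -> L from 51
Insert 18: L from 76 -> L from 58 -> L from 51 -> L from 23
Insert 21: L from 76 -> L from 58 -> L from 51 -> L from 23 -> R from 18
Insert 71: L from 76 -> R from 58

In-order: [18, 21, 23, 51, 58, 71, 76, 77]


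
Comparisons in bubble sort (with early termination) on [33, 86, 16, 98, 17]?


Algorithm: bubble sort (with early termination)
Input: [33, 86, 16, 98, 17]
Sorted: [16, 17, 33, 86, 98]

10


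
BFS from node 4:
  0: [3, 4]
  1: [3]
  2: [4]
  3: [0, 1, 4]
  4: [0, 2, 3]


Visit 4, enqueue [0, 2, 3]
Visit 0, enqueue []
Visit 2, enqueue []
Visit 3, enqueue [1]
Visit 1, enqueue []

BFS order: [4, 0, 2, 3, 1]


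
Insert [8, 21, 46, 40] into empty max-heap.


Insert 8: [8]
Insert 21: [21, 8]
Insert 46: [46, 8, 21]
Insert 40: [46, 40, 21, 8]

Final heap: [46, 40, 21, 8]


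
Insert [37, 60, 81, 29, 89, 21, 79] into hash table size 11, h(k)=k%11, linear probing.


Insert 37: h=4 -> slot 4
Insert 60: h=5 -> slot 5
Insert 81: h=4, 2 probes -> slot 6
Insert 29: h=7 -> slot 7
Insert 89: h=1 -> slot 1
Insert 21: h=10 -> slot 10
Insert 79: h=2 -> slot 2

Table: [None, 89, 79, None, 37, 60, 81, 29, None, None, 21]


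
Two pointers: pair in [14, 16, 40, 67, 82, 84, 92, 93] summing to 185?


lo=0(14)+hi=7(93)=107
lo=1(16)+hi=7(93)=109
lo=2(40)+hi=7(93)=133
lo=3(67)+hi=7(93)=160
lo=4(82)+hi=7(93)=175
lo=5(84)+hi=7(93)=177
lo=6(92)+hi=7(93)=185

Yes: 92+93=185


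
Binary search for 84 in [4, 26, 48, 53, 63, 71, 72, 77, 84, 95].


Step 1: lo=0, hi=9, mid=4, val=63
Step 2: lo=5, hi=9, mid=7, val=77
Step 3: lo=8, hi=9, mid=8, val=84

Found at index 8


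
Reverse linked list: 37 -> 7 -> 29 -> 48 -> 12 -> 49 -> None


Step 1: curr=37, set curr.next=prev(None) | reversed so far: 37
Step 2: curr=7, set curr.next=prev(37) | reversed so far: 7 -> 37
Step 3: curr=29, set curr.next=prev(7) | reversed so far: 29 -> 7 -> 37
Step 4: curr=48, set curr.next=prev(29) | reversed so far: 48 -> 29 -> 7 -> 37
Step 5: curr=12, set curr.next=prev(48) | reversed so far: 12 -> 48 -> 29 -> 7 -> 37
Step 6: curr=49, set curr.next=prev(12) | reversed so far: 49 -> 12 -> 48 -> 29 -> 7 -> 37

49 -> 12 -> 48 -> 29 -> 7 -> 37 -> None


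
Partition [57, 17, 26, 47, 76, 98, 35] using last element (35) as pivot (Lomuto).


Pivot: 35
  17 <= 35: swap -> [17, 57, 26, 47, 76, 98, 35]
  26 <= 35: swap -> [17, 26, 57, 47, 76, 98, 35]
Place pivot at 2: [17, 26, 35, 47, 76, 98, 57]

Partitioned: [17, 26, 35, 47, 76, 98, 57]


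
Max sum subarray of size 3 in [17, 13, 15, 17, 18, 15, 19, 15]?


[0:3]: 45
[1:4]: 45
[2:5]: 50
[3:6]: 50
[4:7]: 52
[5:8]: 49

Max: 52 at [4:7]


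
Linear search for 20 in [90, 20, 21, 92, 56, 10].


i=0: 90!=20
i=1: 20==20 found!

Found at 1, 2 comps


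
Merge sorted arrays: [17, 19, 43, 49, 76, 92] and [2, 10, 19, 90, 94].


Take 2 from B
Take 10 from B
Take 17 from A
Take 19 from A
Take 19 from B
Take 43 from A
Take 49 from A
Take 76 from A
Take 90 from B
Take 92 from A

Merged: [2, 10, 17, 19, 19, 43, 49, 76, 90, 92, 94]


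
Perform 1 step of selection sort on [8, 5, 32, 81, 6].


Initial: [8, 5, 32, 81, 6]
Step 1: min=5 at 1
  Swap: [5, 8, 32, 81, 6]

After 1 step: [5, 8, 32, 81, 6]


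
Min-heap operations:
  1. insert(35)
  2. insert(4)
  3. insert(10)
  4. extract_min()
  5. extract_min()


insert(35) -> [35]
insert(4) -> [4, 35]
insert(10) -> [4, 35, 10]
extract_min()->4, [10, 35]
extract_min()->10, [35]

Final heap: [35]


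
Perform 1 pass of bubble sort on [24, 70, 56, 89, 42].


Initial: [24, 70, 56, 89, 42]
Pass 1: [24, 56, 70, 42, 89] (2 swaps)

After 1 pass: [24, 56, 70, 42, 89]


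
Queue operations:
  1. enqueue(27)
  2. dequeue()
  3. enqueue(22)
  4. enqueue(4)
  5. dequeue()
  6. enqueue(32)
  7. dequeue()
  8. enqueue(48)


enqueue(27) -> [27]
dequeue()->27, []
enqueue(22) -> [22]
enqueue(4) -> [22, 4]
dequeue()->22, [4]
enqueue(32) -> [4, 32]
dequeue()->4, [32]
enqueue(48) -> [32, 48]

Final queue: [32, 48]


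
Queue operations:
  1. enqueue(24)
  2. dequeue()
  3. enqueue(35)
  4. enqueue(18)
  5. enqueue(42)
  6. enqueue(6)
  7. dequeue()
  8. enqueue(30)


enqueue(24) -> [24]
dequeue()->24, []
enqueue(35) -> [35]
enqueue(18) -> [35, 18]
enqueue(42) -> [35, 18, 42]
enqueue(6) -> [35, 18, 42, 6]
dequeue()->35, [18, 42, 6]
enqueue(30) -> [18, 42, 6, 30]

Final queue: [18, 42, 6, 30]


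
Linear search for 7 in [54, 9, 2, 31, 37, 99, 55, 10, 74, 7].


i=0: 54!=7
i=1: 9!=7
i=2: 2!=7
i=3: 31!=7
i=4: 37!=7
i=5: 99!=7
i=6: 55!=7
i=7: 10!=7
i=8: 74!=7
i=9: 7==7 found!

Found at 9, 10 comps


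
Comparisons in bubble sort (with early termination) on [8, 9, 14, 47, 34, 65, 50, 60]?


Algorithm: bubble sort (with early termination)
Input: [8, 9, 14, 47, 34, 65, 50, 60]
Sorted: [8, 9, 14, 34, 47, 50, 60, 65]

13


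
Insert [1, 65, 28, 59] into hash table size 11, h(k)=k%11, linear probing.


Insert 1: h=1 -> slot 1
Insert 65: h=10 -> slot 10
Insert 28: h=6 -> slot 6
Insert 59: h=4 -> slot 4

Table: [None, 1, None, None, 59, None, 28, None, None, None, 65]


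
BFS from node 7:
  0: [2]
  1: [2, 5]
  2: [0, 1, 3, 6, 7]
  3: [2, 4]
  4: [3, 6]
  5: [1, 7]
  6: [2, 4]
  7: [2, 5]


Visit 7, enqueue [2, 5]
Visit 2, enqueue [0, 1, 3, 6]
Visit 5, enqueue []
Visit 0, enqueue []
Visit 1, enqueue []
Visit 3, enqueue [4]
Visit 6, enqueue []
Visit 4, enqueue []

BFS order: [7, 2, 5, 0, 1, 3, 6, 4]


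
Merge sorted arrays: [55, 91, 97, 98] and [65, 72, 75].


Take 55 from A
Take 65 from B
Take 72 from B
Take 75 from B

Merged: [55, 65, 72, 75, 91, 97, 98]


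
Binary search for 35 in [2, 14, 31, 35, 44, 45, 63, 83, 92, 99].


Step 1: lo=0, hi=9, mid=4, val=44
Step 2: lo=0, hi=3, mid=1, val=14
Step 3: lo=2, hi=3, mid=2, val=31
Step 4: lo=3, hi=3, mid=3, val=35

Found at index 3


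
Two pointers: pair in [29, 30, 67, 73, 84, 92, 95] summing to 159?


lo=0(29)+hi=6(95)=124
lo=1(30)+hi=6(95)=125
lo=2(67)+hi=6(95)=162
lo=2(67)+hi=5(92)=159

Yes: 67+92=159


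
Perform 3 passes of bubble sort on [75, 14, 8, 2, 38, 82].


Initial: [75, 14, 8, 2, 38, 82]
Pass 1: [14, 8, 2, 38, 75, 82] (4 swaps)
Pass 2: [8, 2, 14, 38, 75, 82] (2 swaps)
Pass 3: [2, 8, 14, 38, 75, 82] (1 swaps)

After 3 passes: [2, 8, 14, 38, 75, 82]


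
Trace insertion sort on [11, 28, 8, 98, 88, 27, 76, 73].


Initial: [11, 28, 8, 98, 88, 27, 76, 73]
Insert 28: [11, 28, 8, 98, 88, 27, 76, 73]
Insert 8: [8, 11, 28, 98, 88, 27, 76, 73]
Insert 98: [8, 11, 28, 98, 88, 27, 76, 73]
Insert 88: [8, 11, 28, 88, 98, 27, 76, 73]
Insert 27: [8, 11, 27, 28, 88, 98, 76, 73]
Insert 76: [8, 11, 27, 28, 76, 88, 98, 73]
Insert 73: [8, 11, 27, 28, 73, 76, 88, 98]

Sorted: [8, 11, 27, 28, 73, 76, 88, 98]


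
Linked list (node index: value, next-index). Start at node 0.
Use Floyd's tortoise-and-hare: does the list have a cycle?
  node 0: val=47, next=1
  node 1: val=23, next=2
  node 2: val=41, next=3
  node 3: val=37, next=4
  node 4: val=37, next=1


Floyd's tortoise (slow, +1) and hare (fast, +2):
  init: slow=0, fast=0
  step 1: slow=1, fast=2
  step 2: slow=2, fast=4
  step 3: slow=3, fast=2
  step 4: slow=4, fast=4
  slow == fast at node 4: cycle detected

Cycle: yes


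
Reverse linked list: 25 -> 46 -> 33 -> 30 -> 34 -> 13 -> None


Step 1: curr=25, set curr.next=prev(None) | reversed so far: 25
Step 2: curr=46, set curr.next=prev(25) | reversed so far: 46 -> 25
Step 3: curr=33, set curr.next=prev(46) | reversed so far: 33 -> 46 -> 25
Step 4: curr=30, set curr.next=prev(33) | reversed so far: 30 -> 33 -> 46 -> 25
Step 5: curr=34, set curr.next=prev(30) | reversed so far: 34 -> 30 -> 33 -> 46 -> 25
Step 6: curr=13, set curr.next=prev(34) | reversed so far: 13 -> 34 -> 30 -> 33 -> 46 -> 25

13 -> 34 -> 30 -> 33 -> 46 -> 25 -> None


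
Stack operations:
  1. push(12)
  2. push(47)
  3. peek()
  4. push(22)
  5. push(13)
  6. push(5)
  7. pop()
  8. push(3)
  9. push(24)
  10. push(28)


push(12) -> [12]
push(47) -> [12, 47]
peek()->47
push(22) -> [12, 47, 22]
push(13) -> [12, 47, 22, 13]
push(5) -> [12, 47, 22, 13, 5]
pop()->5, [12, 47, 22, 13]
push(3) -> [12, 47, 22, 13, 3]
push(24) -> [12, 47, 22, 13, 3, 24]
push(28) -> [12, 47, 22, 13, 3, 24, 28]

Final stack: [12, 47, 22, 13, 3, 24, 28]


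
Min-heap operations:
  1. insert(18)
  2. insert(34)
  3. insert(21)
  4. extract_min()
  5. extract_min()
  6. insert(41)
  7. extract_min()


insert(18) -> [18]
insert(34) -> [18, 34]
insert(21) -> [18, 34, 21]
extract_min()->18, [21, 34]
extract_min()->21, [34]
insert(41) -> [34, 41]
extract_min()->34, [41]

Final heap: [41]


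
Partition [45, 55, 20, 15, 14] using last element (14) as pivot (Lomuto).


Pivot: 14
Place pivot at 0: [14, 55, 20, 15, 45]

Partitioned: [14, 55, 20, 15, 45]


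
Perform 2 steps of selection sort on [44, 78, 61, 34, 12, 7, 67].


Initial: [44, 78, 61, 34, 12, 7, 67]
Step 1: min=7 at 5
  Swap: [7, 78, 61, 34, 12, 44, 67]
Step 2: min=12 at 4
  Swap: [7, 12, 61, 34, 78, 44, 67]

After 2 steps: [7, 12, 61, 34, 78, 44, 67]


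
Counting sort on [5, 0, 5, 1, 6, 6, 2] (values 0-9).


Input: [5, 0, 5, 1, 6, 6, 2]
Counts: [1, 1, 1, 0, 0, 2, 2, 0, 0, 0]

Sorted: [0, 1, 2, 5, 5, 6, 6]


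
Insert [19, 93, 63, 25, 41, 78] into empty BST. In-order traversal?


Insert 19: root
Insert 93: R from 19
Insert 63: R from 19 -> L from 93
Insert 25: R from 19 -> L from 93 -> L from 63
Insert 41: R from 19 -> L from 93 -> L from 63 -> R from 25
Insert 78: R from 19 -> L from 93 -> R from 63

In-order: [19, 25, 41, 63, 78, 93]


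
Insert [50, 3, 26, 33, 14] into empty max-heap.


Insert 50: [50]
Insert 3: [50, 3]
Insert 26: [50, 3, 26]
Insert 33: [50, 33, 26, 3]
Insert 14: [50, 33, 26, 3, 14]

Final heap: [50, 33, 26, 3, 14]


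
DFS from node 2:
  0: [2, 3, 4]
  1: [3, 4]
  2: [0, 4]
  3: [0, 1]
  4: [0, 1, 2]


Visit 2, push [4, 0]
Visit 0, push [4, 3]
Visit 3, push [1]
Visit 1, push [4]
Visit 4, push []

DFS order: [2, 0, 3, 1, 4]


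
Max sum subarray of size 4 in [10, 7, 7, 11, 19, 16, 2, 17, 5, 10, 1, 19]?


[0:4]: 35
[1:5]: 44
[2:6]: 53
[3:7]: 48
[4:8]: 54
[5:9]: 40
[6:10]: 34
[7:11]: 33
[8:12]: 35

Max: 54 at [4:8]


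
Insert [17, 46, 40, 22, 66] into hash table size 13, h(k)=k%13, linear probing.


Insert 17: h=4 -> slot 4
Insert 46: h=7 -> slot 7
Insert 40: h=1 -> slot 1
Insert 22: h=9 -> slot 9
Insert 66: h=1, 1 probes -> slot 2

Table: [None, 40, 66, None, 17, None, None, 46, None, 22, None, None, None]


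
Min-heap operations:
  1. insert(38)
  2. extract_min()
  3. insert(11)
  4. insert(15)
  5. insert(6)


insert(38) -> [38]
extract_min()->38, []
insert(11) -> [11]
insert(15) -> [11, 15]
insert(6) -> [6, 15, 11]

Final heap: [6, 15, 11]


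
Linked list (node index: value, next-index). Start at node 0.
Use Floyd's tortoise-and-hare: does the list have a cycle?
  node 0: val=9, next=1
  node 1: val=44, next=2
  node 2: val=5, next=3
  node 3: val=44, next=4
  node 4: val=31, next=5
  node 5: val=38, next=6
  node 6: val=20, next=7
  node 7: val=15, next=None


Floyd's tortoise (slow, +1) and hare (fast, +2):
  init: slow=0, fast=0
  step 1: slow=1, fast=2
  step 2: slow=2, fast=4
  step 3: slow=3, fast=6
  step 4: fast 6->7->None, no cycle

Cycle: no


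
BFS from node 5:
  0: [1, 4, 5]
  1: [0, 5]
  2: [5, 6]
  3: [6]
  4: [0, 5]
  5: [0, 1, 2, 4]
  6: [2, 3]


Visit 5, enqueue [0, 1, 2, 4]
Visit 0, enqueue []
Visit 1, enqueue []
Visit 2, enqueue [6]
Visit 4, enqueue []
Visit 6, enqueue [3]
Visit 3, enqueue []

BFS order: [5, 0, 1, 2, 4, 6, 3]


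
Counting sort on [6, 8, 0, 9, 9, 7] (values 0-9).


Input: [6, 8, 0, 9, 9, 7]
Counts: [1, 0, 0, 0, 0, 0, 1, 1, 1, 2]

Sorted: [0, 6, 7, 8, 9, 9]


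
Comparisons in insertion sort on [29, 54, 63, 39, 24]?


Algorithm: insertion sort
Input: [29, 54, 63, 39, 24]
Sorted: [24, 29, 39, 54, 63]

9


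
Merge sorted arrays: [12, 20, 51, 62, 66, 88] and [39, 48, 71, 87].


Take 12 from A
Take 20 from A
Take 39 from B
Take 48 from B
Take 51 from A
Take 62 from A
Take 66 from A
Take 71 from B
Take 87 from B

Merged: [12, 20, 39, 48, 51, 62, 66, 71, 87, 88]


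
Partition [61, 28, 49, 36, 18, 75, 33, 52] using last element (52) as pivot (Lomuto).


Pivot: 52
  28 <= 52: swap -> [28, 61, 49, 36, 18, 75, 33, 52]
  49 <= 52: swap -> [28, 49, 61, 36, 18, 75, 33, 52]
  36 <= 52: swap -> [28, 49, 36, 61, 18, 75, 33, 52]
  18 <= 52: swap -> [28, 49, 36, 18, 61, 75, 33, 52]
  33 <= 52: swap -> [28, 49, 36, 18, 33, 75, 61, 52]
Place pivot at 5: [28, 49, 36, 18, 33, 52, 61, 75]

Partitioned: [28, 49, 36, 18, 33, 52, 61, 75]


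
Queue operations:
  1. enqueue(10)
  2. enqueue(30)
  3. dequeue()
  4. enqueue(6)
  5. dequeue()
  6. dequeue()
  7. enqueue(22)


enqueue(10) -> [10]
enqueue(30) -> [10, 30]
dequeue()->10, [30]
enqueue(6) -> [30, 6]
dequeue()->30, [6]
dequeue()->6, []
enqueue(22) -> [22]

Final queue: [22]


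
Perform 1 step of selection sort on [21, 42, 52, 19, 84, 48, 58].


Initial: [21, 42, 52, 19, 84, 48, 58]
Step 1: min=19 at 3
  Swap: [19, 42, 52, 21, 84, 48, 58]

After 1 step: [19, 42, 52, 21, 84, 48, 58]


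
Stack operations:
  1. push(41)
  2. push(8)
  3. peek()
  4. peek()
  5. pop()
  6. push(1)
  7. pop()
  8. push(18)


push(41) -> [41]
push(8) -> [41, 8]
peek()->8
peek()->8
pop()->8, [41]
push(1) -> [41, 1]
pop()->1, [41]
push(18) -> [41, 18]

Final stack: [41, 18]


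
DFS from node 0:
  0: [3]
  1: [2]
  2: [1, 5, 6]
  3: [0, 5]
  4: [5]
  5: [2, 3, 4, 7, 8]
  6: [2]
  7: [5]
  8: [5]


Visit 0, push [3]
Visit 3, push [5]
Visit 5, push [8, 7, 4, 2]
Visit 2, push [6, 1]
Visit 1, push []
Visit 6, push []
Visit 4, push []
Visit 7, push []
Visit 8, push []

DFS order: [0, 3, 5, 2, 1, 6, 4, 7, 8]


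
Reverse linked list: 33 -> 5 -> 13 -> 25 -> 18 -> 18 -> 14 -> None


Step 1: curr=33, set curr.next=prev(None) | reversed so far: 33
Step 2: curr=5, set curr.next=prev(33) | reversed so far: 5 -> 33
Step 3: curr=13, set curr.next=prev(5) | reversed so far: 13 -> 5 -> 33
Step 4: curr=25, set curr.next=prev(13) | reversed so far: 25 -> 13 -> 5 -> 33
Step 5: curr=18, set curr.next=prev(25) | reversed so far: 18 -> 25 -> 13 -> 5 -> 33
Step 6: curr=18, set curr.next=prev(18) | reversed so far: 18 -> 18 -> 25 -> 13 -> 5 -> 33
Step 7: curr=14, set curr.next=prev(18) | reversed so far: 14 -> 18 -> 18 -> 25 -> 13 -> 5 -> 33

14 -> 18 -> 18 -> 25 -> 13 -> 5 -> 33 -> None


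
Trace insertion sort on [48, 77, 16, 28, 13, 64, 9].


Initial: [48, 77, 16, 28, 13, 64, 9]
Insert 77: [48, 77, 16, 28, 13, 64, 9]
Insert 16: [16, 48, 77, 28, 13, 64, 9]
Insert 28: [16, 28, 48, 77, 13, 64, 9]
Insert 13: [13, 16, 28, 48, 77, 64, 9]
Insert 64: [13, 16, 28, 48, 64, 77, 9]
Insert 9: [9, 13, 16, 28, 48, 64, 77]

Sorted: [9, 13, 16, 28, 48, 64, 77]


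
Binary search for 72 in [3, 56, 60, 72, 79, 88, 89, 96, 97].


Step 1: lo=0, hi=8, mid=4, val=79
Step 2: lo=0, hi=3, mid=1, val=56
Step 3: lo=2, hi=3, mid=2, val=60
Step 4: lo=3, hi=3, mid=3, val=72

Found at index 3


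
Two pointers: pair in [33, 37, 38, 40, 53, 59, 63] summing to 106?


lo=0(33)+hi=6(63)=96
lo=1(37)+hi=6(63)=100
lo=2(38)+hi=6(63)=101
lo=3(40)+hi=6(63)=103
lo=4(53)+hi=6(63)=116
lo=4(53)+hi=5(59)=112

No pair found


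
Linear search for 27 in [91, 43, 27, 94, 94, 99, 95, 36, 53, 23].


i=0: 91!=27
i=1: 43!=27
i=2: 27==27 found!

Found at 2, 3 comps


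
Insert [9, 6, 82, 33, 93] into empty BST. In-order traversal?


Insert 9: root
Insert 6: L from 9
Insert 82: R from 9
Insert 33: R from 9 -> L from 82
Insert 93: R from 9 -> R from 82

In-order: [6, 9, 33, 82, 93]


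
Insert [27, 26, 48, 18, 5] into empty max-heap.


Insert 27: [27]
Insert 26: [27, 26]
Insert 48: [48, 26, 27]
Insert 18: [48, 26, 27, 18]
Insert 5: [48, 26, 27, 18, 5]

Final heap: [48, 26, 27, 18, 5]


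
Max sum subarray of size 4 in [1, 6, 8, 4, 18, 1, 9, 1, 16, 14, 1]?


[0:4]: 19
[1:5]: 36
[2:6]: 31
[3:7]: 32
[4:8]: 29
[5:9]: 27
[6:10]: 40
[7:11]: 32

Max: 40 at [6:10]


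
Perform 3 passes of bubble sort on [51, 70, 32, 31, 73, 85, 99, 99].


Initial: [51, 70, 32, 31, 73, 85, 99, 99]
Pass 1: [51, 32, 31, 70, 73, 85, 99, 99] (2 swaps)
Pass 2: [32, 31, 51, 70, 73, 85, 99, 99] (2 swaps)
Pass 3: [31, 32, 51, 70, 73, 85, 99, 99] (1 swaps)

After 3 passes: [31, 32, 51, 70, 73, 85, 99, 99]


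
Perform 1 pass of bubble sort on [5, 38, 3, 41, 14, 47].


Initial: [5, 38, 3, 41, 14, 47]
Pass 1: [5, 3, 38, 14, 41, 47] (2 swaps)

After 1 pass: [5, 3, 38, 14, 41, 47]
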